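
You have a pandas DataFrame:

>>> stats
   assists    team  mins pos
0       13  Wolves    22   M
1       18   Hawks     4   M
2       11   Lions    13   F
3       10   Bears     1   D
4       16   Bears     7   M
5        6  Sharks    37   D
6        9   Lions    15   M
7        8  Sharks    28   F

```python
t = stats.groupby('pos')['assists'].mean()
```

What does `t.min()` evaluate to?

8.0

group by pos, mean of assists:
pos
D     8.0
F     9.5
M    14.0
Name: assists, dtype: float64
So min() = 8.0.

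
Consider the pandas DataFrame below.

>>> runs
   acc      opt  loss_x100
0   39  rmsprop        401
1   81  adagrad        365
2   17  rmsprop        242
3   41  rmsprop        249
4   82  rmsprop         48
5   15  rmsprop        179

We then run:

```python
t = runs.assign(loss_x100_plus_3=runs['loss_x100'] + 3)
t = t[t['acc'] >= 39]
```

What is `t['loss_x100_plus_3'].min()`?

51

add column loss_x100_plus_3 = runs['loss_x100'] + 3:
   acc      opt  loss_x100  loss_x100_plus_3
0   39  rmsprop        401               404
1   81  adagrad        365               368
2   17  rmsprop        242               245
3   41  rmsprop        249               252
4   82  rmsprop         48                51
5   15  rmsprop        179               182
filter rows where acc >= 39:
   acc      opt  loss_x100  loss_x100_plus_3
0   39  rmsprop        401               404
1   81  adagrad        365               368
3   41  rmsprop        249               252
4   82  rmsprop         48                51
Then the min of column 'loss_x100_plus_3': 51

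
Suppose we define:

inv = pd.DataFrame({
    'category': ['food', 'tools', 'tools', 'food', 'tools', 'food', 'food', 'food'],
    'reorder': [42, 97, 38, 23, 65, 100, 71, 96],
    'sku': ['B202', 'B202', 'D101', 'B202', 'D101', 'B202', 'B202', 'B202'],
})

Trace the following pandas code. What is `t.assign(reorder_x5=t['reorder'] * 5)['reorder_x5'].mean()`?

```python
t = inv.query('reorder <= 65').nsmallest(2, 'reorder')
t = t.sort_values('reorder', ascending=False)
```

152.5

filter rows where reorder <= 65:
  category  reorder   sku
0     food       42  B202
2    tools       38  D101
3     food       23  B202
4    tools       65  D101
take 2 rows with smallest reorder:
  category  reorder   sku
3     food       23  B202
2    tools       38  D101
sort by reorder descending:
  category  reorder   sku
2    tools       38  D101
3     food       23  B202
add column reorder_x5 = t['reorder'] * 5:
  category  reorder   sku  reorder_x5
2    tools       38  D101         190
3     food       23  B202         115
Taking the mean of column 'reorder_x5' gives 152.5.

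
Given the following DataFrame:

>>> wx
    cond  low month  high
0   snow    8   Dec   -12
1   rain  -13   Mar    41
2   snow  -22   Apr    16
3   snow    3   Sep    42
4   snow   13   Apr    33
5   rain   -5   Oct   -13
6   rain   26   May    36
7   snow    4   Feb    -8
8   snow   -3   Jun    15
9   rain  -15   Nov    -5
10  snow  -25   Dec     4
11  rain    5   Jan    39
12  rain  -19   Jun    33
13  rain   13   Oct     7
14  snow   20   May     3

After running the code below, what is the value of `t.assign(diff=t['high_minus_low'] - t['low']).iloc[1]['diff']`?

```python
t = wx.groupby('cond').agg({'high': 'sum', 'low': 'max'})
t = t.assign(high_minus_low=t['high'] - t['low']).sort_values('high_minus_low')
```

group by cond: sum(high), max(low):
      high  low
cond           
rain   138   26
snow    93   20
add column high_minus_low = t['high'] - t['low']:
      high  low  high_minus_low
cond                           
rain   138   26             112
snow    93   20              73
sort by high_minus_low:
      high  low  high_minus_low
cond                           
snow    93   20              73
rain   138   26             112
add column diff = t['high_minus_low'] - t['low']:
      high  low  high_minus_low  diff
cond                                 
snow    93   20              73    53
rain   138   26             112    86
Finally, value at position 1, column 'diff' = 86.

86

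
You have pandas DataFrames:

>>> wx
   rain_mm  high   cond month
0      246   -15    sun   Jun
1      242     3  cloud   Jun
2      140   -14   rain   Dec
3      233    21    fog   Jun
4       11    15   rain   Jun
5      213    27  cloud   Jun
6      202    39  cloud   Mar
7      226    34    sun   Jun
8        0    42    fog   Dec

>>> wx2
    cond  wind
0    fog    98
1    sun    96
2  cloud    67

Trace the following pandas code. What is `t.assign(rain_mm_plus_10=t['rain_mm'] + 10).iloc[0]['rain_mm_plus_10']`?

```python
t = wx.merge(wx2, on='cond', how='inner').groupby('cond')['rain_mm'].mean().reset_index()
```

merge on 'cond' (how='inner') → 7 rows:
   rain_mm  high   cond month  wind
0      246   -15    sun   Jun    96
1      242     3  cloud   Jun    67
2      233    21    fog   Jun    98
3      213    27  cloud   Jun    67
4      202    39  cloud   Mar    67
5      226    34    sun   Jun    96
6        0    42    fog   Dec    98
group by cond, mean of rain_mm:
cond
cloud    219.0
fog      116.5
sun      236.0
Name: rain_mm, dtype: float64
reset_index():
    cond  rain_mm
0  cloud    219.0
1    fog    116.5
2    sun    236.0
add column rain_mm_plus_10 = t['rain_mm'] + 10:
    cond  rain_mm  rain_mm_plus_10
0  cloud    219.0            229.0
1    fog    116.5            126.5
2    sun    236.0            246.0
The value at position 0, column 'rain_mm_plus_10' is 229.0.

229.0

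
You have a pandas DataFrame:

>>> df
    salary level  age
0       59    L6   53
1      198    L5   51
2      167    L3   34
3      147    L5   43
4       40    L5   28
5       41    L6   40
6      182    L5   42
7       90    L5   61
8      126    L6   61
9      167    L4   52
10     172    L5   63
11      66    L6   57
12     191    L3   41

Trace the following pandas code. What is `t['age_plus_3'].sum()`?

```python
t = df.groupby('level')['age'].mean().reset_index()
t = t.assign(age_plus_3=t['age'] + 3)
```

group by level, mean of age:
level
L3    37.50
L4    52.00
L5    48.00
L6    52.75
Name: age, dtype: float64
reset_index():
  level    age
0    L3  37.50
1    L4  52.00
2    L5  48.00
3    L6  52.75
add column age_plus_3 = t['age'] + 3:
  level    age  age_plus_3
0    L3  37.50       40.50
1    L4  52.00       55.00
2    L5  48.00       51.00
3    L6  52.75       55.75
Hence 202.25.

202.25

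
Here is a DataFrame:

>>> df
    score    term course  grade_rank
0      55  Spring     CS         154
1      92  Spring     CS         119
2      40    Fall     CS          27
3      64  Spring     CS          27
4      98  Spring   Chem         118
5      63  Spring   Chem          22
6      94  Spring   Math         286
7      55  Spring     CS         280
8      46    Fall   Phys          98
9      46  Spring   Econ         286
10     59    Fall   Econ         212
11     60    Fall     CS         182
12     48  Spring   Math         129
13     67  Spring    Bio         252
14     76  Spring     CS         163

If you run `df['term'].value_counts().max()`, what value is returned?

value_counts of term:
term
Spring    11
Fall       4
Name: count, dtype: int64

11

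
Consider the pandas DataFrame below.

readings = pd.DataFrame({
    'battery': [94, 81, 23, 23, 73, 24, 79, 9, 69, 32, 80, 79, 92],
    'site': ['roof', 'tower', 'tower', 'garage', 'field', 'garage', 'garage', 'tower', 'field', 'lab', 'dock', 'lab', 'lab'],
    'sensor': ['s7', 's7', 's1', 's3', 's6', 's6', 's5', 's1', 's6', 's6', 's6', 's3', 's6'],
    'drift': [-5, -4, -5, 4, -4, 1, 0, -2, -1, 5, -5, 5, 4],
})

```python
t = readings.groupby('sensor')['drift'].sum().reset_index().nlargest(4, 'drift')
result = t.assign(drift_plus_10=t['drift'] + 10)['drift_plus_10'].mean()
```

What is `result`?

group by sensor, sum of drift:
sensor
s1   -7
s3    9
s5    0
s6    0
s7   -9
Name: drift, dtype: int64
reset_index():
  sensor  drift
0     s1     -7
1     s3      9
2     s5      0
3     s6      0
4     s7     -9
take 4 rows with largest drift:
  sensor  drift
1     s3      9
2     s5      0
3     s6      0
0     s1     -7
add column drift_plus_10 = t['drift'] + 10:
  sensor  drift  drift_plus_10
1     s3      9             19
2     s5      0             10
3     s6      0             10
0     s1     -7              3
Taking the mean of column 'drift_plus_10' gives 10.5.

10.5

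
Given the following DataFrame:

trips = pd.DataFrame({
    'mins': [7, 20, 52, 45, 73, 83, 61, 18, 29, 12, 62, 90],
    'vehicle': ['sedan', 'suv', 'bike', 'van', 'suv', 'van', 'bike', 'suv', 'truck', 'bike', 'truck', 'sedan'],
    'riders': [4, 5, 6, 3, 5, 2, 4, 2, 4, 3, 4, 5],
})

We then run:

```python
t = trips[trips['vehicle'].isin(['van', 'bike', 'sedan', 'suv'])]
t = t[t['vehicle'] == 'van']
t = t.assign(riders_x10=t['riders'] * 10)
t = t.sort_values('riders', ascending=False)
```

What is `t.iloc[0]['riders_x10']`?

30

filter rows where vehicle in ['van', 'bike', 'sedan', 'suv']:
    mins vehicle  riders
0      7   sedan       4
1     20     suv       5
2     52    bike       6
3     45     van       3
4     73     suv       5
5     83     van       2
6     61    bike       4
7     18     suv       2
9     12    bike       3
11    90   sedan       5
filter rows where vehicle == 'van':
   mins vehicle  riders
3    45     van       3
5    83     van       2
add column riders_x10 = t['riders'] * 10:
   mins vehicle  riders  riders_x10
3    45     van       3          30
5    83     van       2          20
sort by riders descending:
   mins vehicle  riders  riders_x10
3    45     van       3          30
5    83     van       2          20
Finally, value at position 0, column 'riders_x10' = 30.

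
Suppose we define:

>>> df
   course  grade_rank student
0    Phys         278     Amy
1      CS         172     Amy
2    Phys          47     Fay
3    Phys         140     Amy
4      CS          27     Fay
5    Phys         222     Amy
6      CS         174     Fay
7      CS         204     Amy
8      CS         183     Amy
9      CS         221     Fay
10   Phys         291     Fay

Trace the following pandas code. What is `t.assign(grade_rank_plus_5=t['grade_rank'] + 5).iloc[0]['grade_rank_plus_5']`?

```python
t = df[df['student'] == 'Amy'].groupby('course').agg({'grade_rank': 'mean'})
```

191.333333333

filter rows where student == 'Amy':
  course  grade_rank student
0   Phys         278     Amy
1     CS         172     Amy
3   Phys         140     Amy
5   Phys         222     Amy
7     CS         204     Amy
8     CS         183     Amy
group by course, mean of grade_rank:
        grade_rank
course            
CS      186.333333
Phys    213.333333
add column grade_rank_plus_5 = t['grade_rank'] + 5:
        grade_rank  grade_rank_plus_5
course                               
CS      186.333333         191.333333
Phys    213.333333         218.333333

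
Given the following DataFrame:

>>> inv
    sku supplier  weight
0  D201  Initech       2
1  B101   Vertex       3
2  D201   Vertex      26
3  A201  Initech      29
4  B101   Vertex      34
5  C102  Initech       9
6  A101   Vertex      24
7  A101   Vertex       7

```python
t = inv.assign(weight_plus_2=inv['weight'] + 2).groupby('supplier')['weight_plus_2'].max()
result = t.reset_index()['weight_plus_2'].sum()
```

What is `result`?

add column weight_plus_2 = inv['weight'] + 2:
    sku supplier  weight  weight_plus_2
0  D201  Initech       2              4
1  B101   Vertex       3              5
2  D201   Vertex      26             28
3  A201  Initech      29             31
4  B101   Vertex      34             36
5  C102  Initech       9             11
6  A101   Vertex      24             26
7  A101   Vertex       7              9
group by supplier, max of weight_plus_2:
supplier
Initech    31
Vertex     36
Name: weight_plus_2, dtype: int64
reset_index():
  supplier  weight_plus_2
0  Initech             31
1   Vertex             36
Finally, sum of column 'weight_plus_2' = 67.

67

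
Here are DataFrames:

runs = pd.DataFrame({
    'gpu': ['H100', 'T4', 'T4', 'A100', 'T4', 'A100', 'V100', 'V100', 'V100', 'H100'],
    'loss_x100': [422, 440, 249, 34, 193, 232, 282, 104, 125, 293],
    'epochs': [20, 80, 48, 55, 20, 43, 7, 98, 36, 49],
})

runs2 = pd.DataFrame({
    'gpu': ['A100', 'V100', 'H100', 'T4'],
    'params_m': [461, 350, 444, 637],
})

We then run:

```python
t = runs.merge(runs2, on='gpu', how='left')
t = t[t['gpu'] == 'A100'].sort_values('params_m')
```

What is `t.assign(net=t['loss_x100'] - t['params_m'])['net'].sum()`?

-656

merge on 'gpu' (how='left') → 10 rows:
    gpu  loss_x100  epochs  params_m
0  H100        422      20       444
1    T4        440      80       637
2    T4        249      48       637
3  A100         34      55       461
4    T4        193      20       637
5  A100        232      43       461
6  V100        282       7       350
7  V100        104      98       350
8  V100        125      36       350
9  H100        293      49       444
filter rows where gpu == 'A100':
    gpu  loss_x100  epochs  params_m
3  A100         34      55       461
5  A100        232      43       461
sort by params_m:
    gpu  loss_x100  epochs  params_m
3  A100         34      55       461
5  A100        232      43       461
add column net = t['loss_x100'] - t['params_m']:
    gpu  loss_x100  epochs  params_m  net
3  A100         34      55       461 -427
5  A100        232      43       461 -229
Reading off the sum of column 'net', we get -656.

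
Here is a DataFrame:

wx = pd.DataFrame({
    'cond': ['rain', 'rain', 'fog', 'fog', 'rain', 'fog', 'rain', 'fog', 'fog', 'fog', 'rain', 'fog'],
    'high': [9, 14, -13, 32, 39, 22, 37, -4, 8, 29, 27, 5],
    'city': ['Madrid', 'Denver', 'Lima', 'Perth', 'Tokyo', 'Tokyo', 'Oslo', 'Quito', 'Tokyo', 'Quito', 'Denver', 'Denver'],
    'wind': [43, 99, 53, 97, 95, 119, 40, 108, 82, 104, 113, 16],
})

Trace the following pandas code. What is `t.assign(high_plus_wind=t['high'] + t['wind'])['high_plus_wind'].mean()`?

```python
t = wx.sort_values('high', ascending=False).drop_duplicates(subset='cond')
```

131.5

sort by high descending:
    cond  high    city  wind
4   rain    39   Tokyo    95
6   rain    37    Oslo    40
3    fog    32   Perth    97
9    fog    29   Quito   104
10  rain    27  Denver   113
5    fog    22   Tokyo   119
1   rain    14  Denver    99
0   rain     9  Madrid    43
8    fog     8   Tokyo    82
11   fog     5  Denver    16
7    fog    -4   Quito   108
2    fog   -13    Lima    53
drop duplicate cond (keep=first):
   cond  high   city  wind
4  rain    39  Tokyo    95
3   fog    32  Perth    97
add column high_plus_wind = t['high'] + t['wind']:
   cond  high   city  wind  high_plus_wind
4  rain    39  Tokyo    95             134
3   fog    32  Perth    97             129
Reading off the mean of column 'high_plus_wind', we get 131.5.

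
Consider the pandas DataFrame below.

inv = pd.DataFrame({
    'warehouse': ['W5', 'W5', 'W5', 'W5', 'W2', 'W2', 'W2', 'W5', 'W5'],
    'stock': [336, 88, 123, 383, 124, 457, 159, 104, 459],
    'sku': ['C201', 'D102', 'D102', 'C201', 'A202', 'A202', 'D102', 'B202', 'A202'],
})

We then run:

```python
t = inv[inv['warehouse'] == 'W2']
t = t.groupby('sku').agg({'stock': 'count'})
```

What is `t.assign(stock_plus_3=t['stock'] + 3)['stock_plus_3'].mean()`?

filter rows where warehouse == 'W2':
  warehouse  stock   sku
4        W2    124  A202
5        W2    457  A202
6        W2    159  D102
group by sku, count of stock:
      stock
sku        
A202      2
D102      1
add column stock_plus_3 = t['stock'] + 3:
      stock  stock_plus_3
sku                      
A202      2             5
D102      1             4
mean of column 'stock_plus_3' → 4.5

4.5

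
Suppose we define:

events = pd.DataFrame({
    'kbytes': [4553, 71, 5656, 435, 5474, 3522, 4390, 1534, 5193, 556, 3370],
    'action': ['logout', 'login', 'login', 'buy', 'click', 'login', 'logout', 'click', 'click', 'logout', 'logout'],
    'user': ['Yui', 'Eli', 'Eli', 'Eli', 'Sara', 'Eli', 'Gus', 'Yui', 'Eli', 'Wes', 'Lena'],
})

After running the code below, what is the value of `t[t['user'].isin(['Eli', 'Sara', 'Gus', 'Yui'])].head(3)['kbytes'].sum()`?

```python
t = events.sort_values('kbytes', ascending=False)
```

16323

sort by kbytes descending:
    kbytes  action  user
2     5656   login   Eli
4     5474   click  Sara
8     5193   click   Eli
0     4553  logout   Yui
6     4390  logout   Gus
5     3522   login   Eli
10    3370  logout  Lena
7     1534   click   Yui
9      556  logout   Wes
3      435     buy   Eli
1       71   login   Eli
filter rows where user in ['Eli', 'Sara', 'Gus', 'Yui']:
   kbytes  action  user
2    5656   login   Eli
4    5474   click  Sara
8    5193   click   Eli
0    4553  logout   Yui
6    4390  logout   Gus
5    3522   login   Eli
7    1534   click   Yui
3     435     buy   Eli
1      71   login   Eli
take first 3 rows:
   kbytes action  user
2    5656  login   Eli
4    5474  click  Sara
8    5193  click   Eli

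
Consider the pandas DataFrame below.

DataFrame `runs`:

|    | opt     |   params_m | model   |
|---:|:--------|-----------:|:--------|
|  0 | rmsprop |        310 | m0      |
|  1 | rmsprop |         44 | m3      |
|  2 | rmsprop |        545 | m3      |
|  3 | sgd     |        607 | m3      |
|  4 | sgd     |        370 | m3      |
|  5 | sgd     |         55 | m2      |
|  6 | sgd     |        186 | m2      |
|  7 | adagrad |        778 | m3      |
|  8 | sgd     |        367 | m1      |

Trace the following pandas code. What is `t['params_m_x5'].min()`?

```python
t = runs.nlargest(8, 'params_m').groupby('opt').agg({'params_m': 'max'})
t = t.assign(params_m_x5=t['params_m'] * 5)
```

2725

take 8 rows with largest params_m:
       opt  params_m model
7  adagrad       778    m3
3      sgd       607    m3
2  rmsprop       545    m3
4      sgd       370    m3
8      sgd       367    m1
0  rmsprop       310    m0
6      sgd       186    m2
5      sgd        55    m2
group by opt, max of params_m:
         params_m
opt              
adagrad       778
rmsprop       545
sgd           607
add column params_m_x5 = t['params_m'] * 5:
         params_m  params_m_x5
opt                           
adagrad       778         3890
rmsprop       545         2725
sgd           607         3035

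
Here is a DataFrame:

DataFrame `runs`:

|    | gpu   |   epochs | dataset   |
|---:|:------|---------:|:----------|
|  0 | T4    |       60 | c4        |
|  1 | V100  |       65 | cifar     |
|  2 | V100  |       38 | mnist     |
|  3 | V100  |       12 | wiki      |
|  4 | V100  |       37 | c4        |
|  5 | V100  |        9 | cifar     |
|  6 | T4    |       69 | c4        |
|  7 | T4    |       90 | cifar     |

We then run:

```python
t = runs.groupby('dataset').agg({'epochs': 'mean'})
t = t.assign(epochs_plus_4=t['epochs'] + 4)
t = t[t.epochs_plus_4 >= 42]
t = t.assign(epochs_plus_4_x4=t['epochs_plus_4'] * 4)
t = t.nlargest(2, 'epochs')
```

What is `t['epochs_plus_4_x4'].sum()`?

472.0

group by dataset, mean of epochs:
            epochs
dataset           
c4       55.333333
cifar    54.666667
mnist    38.000000
wiki     12.000000
add column epochs_plus_4 = t['epochs'] + 4:
            epochs  epochs_plus_4
dataset                          
c4       55.333333      59.333333
cifar    54.666667      58.666667
mnist    38.000000      42.000000
wiki     12.000000      16.000000
filter rows where epochs_plus_4 >= 42:
            epochs  epochs_plus_4
dataset                          
c4       55.333333      59.333333
cifar    54.666667      58.666667
mnist    38.000000      42.000000
add column epochs_plus_4_x4 = t['epochs_plus_4'] * 4:
            epochs  epochs_plus_4  epochs_plus_4_x4
dataset                                            
c4       55.333333      59.333333        237.333333
cifar    54.666667      58.666667        234.666667
mnist    38.000000      42.000000        168.000000
take 2 rows with largest epochs:
            epochs  epochs_plus_4  epochs_plus_4_x4
dataset                                            
c4       55.333333      59.333333        237.333333
cifar    54.666667      58.666667        234.666667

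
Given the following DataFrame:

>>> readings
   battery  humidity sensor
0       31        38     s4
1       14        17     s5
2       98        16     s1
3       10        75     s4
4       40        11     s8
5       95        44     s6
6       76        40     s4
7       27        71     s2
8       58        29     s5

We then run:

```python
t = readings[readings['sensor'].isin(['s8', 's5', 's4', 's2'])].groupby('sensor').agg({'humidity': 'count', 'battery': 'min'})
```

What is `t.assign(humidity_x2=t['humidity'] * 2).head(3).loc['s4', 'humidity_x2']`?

filter rows where sensor in ['s8', 's5', 's4', 's2']:
   battery  humidity sensor
0       31        38     s4
1       14        17     s5
3       10        75     s4
4       40        11     s8
6       76        40     s4
7       27        71     s2
8       58        29     s5
group by sensor: count(humidity), min(battery):
        humidity  battery
sensor                   
s2             1       27
s4             3       10
s5             2       14
s8             1       40
add column humidity_x2 = t['humidity'] * 2:
        humidity  battery  humidity_x2
sensor                                
s2             1       27            2
s4             3       10            6
s5             2       14            4
s8             1       40            2
take first 3 rows:
        humidity  battery  humidity_x2
sensor                                
s2             1       27            2
s4             3       10            6
s5             2       14            4

6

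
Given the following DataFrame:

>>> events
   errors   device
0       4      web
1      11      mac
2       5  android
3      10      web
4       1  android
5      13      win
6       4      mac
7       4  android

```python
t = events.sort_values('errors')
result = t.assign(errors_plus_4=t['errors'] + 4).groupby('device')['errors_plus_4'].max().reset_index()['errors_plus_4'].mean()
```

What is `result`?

sort by errors:
   errors   device
4       1  android
0       4      web
6       4      mac
7       4  android
2       5  android
3      10      web
1      11      mac
5      13      win
add column errors_plus_4 = t['errors'] + 4:
   errors   device  errors_plus_4
4       1  android              5
0       4      web              8
6       4      mac              8
7       4  android              8
2       5  android              9
3      10      web             14
1      11      mac             15
5      13      win             17
group by device, max of errors_plus_4:
device
android     9
mac        15
web        14
win        17
Name: errors_plus_4, dtype: int64
reset_index():
    device  errors_plus_4
0  android              9
1      mac             15
2      web             14
3      win             17
So mean() = 13.75.

13.75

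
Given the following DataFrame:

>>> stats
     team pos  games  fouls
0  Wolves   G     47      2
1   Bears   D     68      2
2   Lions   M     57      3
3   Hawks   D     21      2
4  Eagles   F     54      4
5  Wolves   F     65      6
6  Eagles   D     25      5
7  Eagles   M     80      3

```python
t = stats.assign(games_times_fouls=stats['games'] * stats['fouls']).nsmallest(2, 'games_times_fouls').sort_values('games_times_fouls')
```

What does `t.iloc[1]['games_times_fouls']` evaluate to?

add column games_times_fouls = stats['games'] * stats['fouls']:
     team pos  games  fouls  games_times_fouls
0  Wolves   G     47      2                 94
1   Bears   D     68      2                136
2   Lions   M     57      3                171
3   Hawks   D     21      2                 42
4  Eagles   F     54      4                216
5  Wolves   F     65      6                390
6  Eagles   D     25      5                125
7  Eagles   M     80      3                240
take 2 rows with smallest games_times_fouls:
     team pos  games  fouls  games_times_fouls
3   Hawks   D     21      2                 42
0  Wolves   G     47      2                 94
sort by games_times_fouls:
     team pos  games  fouls  games_times_fouls
3   Hawks   D     21      2                 42
0  Wolves   G     47      2                 94

94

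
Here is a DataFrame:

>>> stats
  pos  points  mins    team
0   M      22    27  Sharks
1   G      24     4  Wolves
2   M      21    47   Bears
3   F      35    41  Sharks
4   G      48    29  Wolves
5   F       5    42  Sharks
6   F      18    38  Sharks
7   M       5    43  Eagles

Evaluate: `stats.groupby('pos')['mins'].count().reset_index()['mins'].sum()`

8

group by pos, count of mins:
pos
F    3
G    2
M    3
Name: mins, dtype: int64
reset_index():
  pos  mins
0   F     3
1   G     2
2   M     3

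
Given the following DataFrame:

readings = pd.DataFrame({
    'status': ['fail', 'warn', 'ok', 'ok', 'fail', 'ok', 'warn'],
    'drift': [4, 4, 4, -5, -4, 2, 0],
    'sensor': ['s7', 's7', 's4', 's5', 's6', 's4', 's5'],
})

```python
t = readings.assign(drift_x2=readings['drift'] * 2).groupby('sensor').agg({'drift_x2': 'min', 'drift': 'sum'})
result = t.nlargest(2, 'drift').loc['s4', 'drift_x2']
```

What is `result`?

4

add column drift_x2 = readings['drift'] * 2:
  status  drift sensor  drift_x2
0   fail      4     s7         8
1   warn      4     s7         8
2     ok      4     s4         8
3     ok     -5     s5       -10
4   fail     -4     s6        -8
5     ok      2     s4         4
6   warn      0     s5         0
group by sensor: min(drift_x2), sum(drift):
        drift_x2  drift
sensor                 
s4             4      6
s5           -10     -5
s6            -8     -4
s7             8      8
take 2 rows with largest drift:
        drift_x2  drift
sensor                 
s7             8      8
s4             4      6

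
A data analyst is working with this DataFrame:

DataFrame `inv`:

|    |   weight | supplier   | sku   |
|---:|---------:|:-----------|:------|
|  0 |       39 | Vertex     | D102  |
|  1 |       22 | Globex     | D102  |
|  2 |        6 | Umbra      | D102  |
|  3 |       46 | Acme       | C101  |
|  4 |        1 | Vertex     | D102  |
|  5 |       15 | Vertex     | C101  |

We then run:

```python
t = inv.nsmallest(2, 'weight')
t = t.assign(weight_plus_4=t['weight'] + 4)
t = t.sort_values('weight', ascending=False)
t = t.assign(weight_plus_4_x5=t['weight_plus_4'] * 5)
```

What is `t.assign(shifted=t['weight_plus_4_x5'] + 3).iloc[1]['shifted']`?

take 2 rows with smallest weight:
   weight supplier   sku
4       1   Vertex  D102
2       6    Umbra  D102
add column weight_plus_4 = t['weight'] + 4:
   weight supplier   sku  weight_plus_4
4       1   Vertex  D102              5
2       6    Umbra  D102             10
sort by weight descending:
   weight supplier   sku  weight_plus_4
2       6    Umbra  D102             10
4       1   Vertex  D102              5
add column weight_plus_4_x5 = t['weight_plus_4'] * 5:
   weight supplier   sku  weight_plus_4  weight_plus_4_x5
2       6    Umbra  D102             10                50
4       1   Vertex  D102              5                25
add column shifted = t['weight_plus_4_x5'] + 3:
   weight supplier   sku  weight_plus_4  weight_plus_4_x5  shifted
2       6    Umbra  D102             10                50       53
4       1   Vertex  D102              5                25       28

28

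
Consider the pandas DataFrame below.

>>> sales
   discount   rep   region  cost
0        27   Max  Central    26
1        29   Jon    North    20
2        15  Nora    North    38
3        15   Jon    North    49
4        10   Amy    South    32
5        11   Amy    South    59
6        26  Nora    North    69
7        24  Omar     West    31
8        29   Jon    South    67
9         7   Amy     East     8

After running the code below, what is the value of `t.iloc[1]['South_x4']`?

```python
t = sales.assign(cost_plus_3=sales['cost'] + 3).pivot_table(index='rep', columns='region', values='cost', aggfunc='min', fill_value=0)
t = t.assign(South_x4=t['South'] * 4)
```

add column cost_plus_3 = sales['cost'] + 3:
   discount   rep   region  cost  cost_plus_3
0        27   Max  Central    26           29
1        29   Jon    North    20           23
2        15  Nora    North    38           41
3        15   Jon    North    49           52
4        10   Amy    South    32           35
5        11   Amy    South    59           62
6        26  Nora    North    69           72
7        24  Omar     West    31           34
8        29   Jon    South    67           70
9         7   Amy     East     8           11
pivot: rows=rep, cols=region, min(cost):
region  Central  East  North  South  West
rep                                      
Amy           0     8      0     32     0
Jon           0     0     20     67     0
Max          26     0      0      0     0
Nora          0     0     38      0     0
Omar          0     0      0      0    31
add column South_x4 = t['South'] * 4:
region  Central  East  North  South  West  South_x4
rep                                                
Amy           0     8      0     32     0       128
Jon           0     0     20     67     0       268
Max          26     0      0      0     0         0
Nora          0     0     38      0     0         0
Omar          0     0      0      0    31         0

268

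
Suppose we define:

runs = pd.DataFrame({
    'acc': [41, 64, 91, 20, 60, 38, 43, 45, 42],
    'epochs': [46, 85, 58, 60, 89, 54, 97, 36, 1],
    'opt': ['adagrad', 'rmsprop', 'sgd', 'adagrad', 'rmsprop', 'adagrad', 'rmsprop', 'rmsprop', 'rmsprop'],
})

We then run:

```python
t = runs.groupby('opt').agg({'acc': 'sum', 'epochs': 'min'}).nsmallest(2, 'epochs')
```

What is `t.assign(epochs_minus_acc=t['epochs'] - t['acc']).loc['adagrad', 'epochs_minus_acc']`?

-53

group by opt: sum(acc), min(epochs):
         acc  epochs
opt                 
adagrad   99      46
rmsprop  254       1
sgd       91      58
take 2 rows with smallest epochs:
         acc  epochs
opt                 
rmsprop  254       1
adagrad   99      46
add column epochs_minus_acc = t['epochs'] - t['acc']:
         acc  epochs  epochs_minus_acc
opt                                   
rmsprop  254       1              -253
adagrad   99      46               -53
Reading off the value at row 'adagrad', column 'epochs_minus_acc', we get -53.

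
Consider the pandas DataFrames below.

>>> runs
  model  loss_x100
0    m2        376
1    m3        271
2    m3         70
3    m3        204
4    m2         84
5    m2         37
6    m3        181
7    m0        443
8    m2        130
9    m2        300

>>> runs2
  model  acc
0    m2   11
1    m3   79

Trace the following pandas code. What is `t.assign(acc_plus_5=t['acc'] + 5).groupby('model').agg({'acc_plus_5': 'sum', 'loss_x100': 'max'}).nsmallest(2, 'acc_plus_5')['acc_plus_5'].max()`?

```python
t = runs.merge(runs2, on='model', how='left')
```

merge on 'model' (how='left') → 10 rows:
  model  loss_x100   acc
0    m2        376  11.0
1    m3        271  79.0
2    m3         70  79.0
3    m3        204  79.0
4    m2         84  11.0
5    m2         37  11.0
6    m3        181  79.0
7    m0        443   NaN
8    m2        130  11.0
9    m2        300  11.0
add column acc_plus_5 = t['acc'] + 5:
  model  loss_x100   acc  acc_plus_5
0    m2        376  11.0        16.0
1    m3        271  79.0        84.0
2    m3         70  79.0        84.0
3    m3        204  79.0        84.0
4    m2         84  11.0        16.0
5    m2         37  11.0        16.0
6    m3        181  79.0        84.0
7    m0        443   NaN         NaN
8    m2        130  11.0        16.0
9    m2        300  11.0        16.0
group by model: sum(acc_plus_5), max(loss_x100):
       acc_plus_5  loss_x100
model                       
m0            0.0        443
m2           80.0        376
m3          336.0        271
take 2 rows with smallest acc_plus_5:
       acc_plus_5  loss_x100
model                       
m0            0.0        443
m2           80.0        376
Reading off the max of column 'acc_plus_5', we get 80.0.

80.0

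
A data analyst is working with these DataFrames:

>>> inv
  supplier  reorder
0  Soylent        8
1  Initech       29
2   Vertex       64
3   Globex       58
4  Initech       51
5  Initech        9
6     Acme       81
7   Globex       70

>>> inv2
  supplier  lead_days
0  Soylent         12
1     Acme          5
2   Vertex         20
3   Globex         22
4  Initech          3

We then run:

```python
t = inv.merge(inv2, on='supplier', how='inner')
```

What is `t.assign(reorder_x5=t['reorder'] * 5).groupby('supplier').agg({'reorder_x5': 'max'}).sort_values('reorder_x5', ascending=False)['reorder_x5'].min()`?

40

merge on 'supplier' (how='inner') → 8 rows:
  supplier  reorder  lead_days
0  Soylent        8         12
1  Initech       29          3
2   Vertex       64         20
3   Globex       58         22
4  Initech       51          3
5  Initech        9          3
6     Acme       81          5
7   Globex       70         22
add column reorder_x5 = t['reorder'] * 5:
  supplier  reorder  lead_days  reorder_x5
0  Soylent        8         12          40
1  Initech       29          3         145
2   Vertex       64         20         320
3   Globex       58         22         290
4  Initech       51          3         255
5  Initech        9          3          45
6     Acme       81          5         405
7   Globex       70         22         350
group by supplier, max of reorder_x5:
          reorder_x5
supplier            
Acme             405
Globex           350
Initech          255
Soylent           40
Vertex           320
sort by reorder_x5 descending:
          reorder_x5
supplier            
Acme             405
Globex           350
Vertex           320
Initech          255
Soylent           40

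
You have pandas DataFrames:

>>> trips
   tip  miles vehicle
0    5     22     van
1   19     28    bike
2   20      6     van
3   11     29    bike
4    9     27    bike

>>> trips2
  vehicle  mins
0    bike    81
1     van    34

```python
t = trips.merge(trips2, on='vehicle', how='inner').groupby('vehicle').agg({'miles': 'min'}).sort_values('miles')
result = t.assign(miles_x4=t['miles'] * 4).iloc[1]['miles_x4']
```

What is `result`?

108

merge on 'vehicle' (how='inner') → 5 rows:
   tip  miles vehicle  mins
0    5     22     van    34
1   19     28    bike    81
2   20      6     van    34
3   11     29    bike    81
4    9     27    bike    81
group by vehicle, min of miles:
         miles
vehicle       
bike        27
van          6
sort by miles:
         miles
vehicle       
van          6
bike        27
add column miles_x4 = t['miles'] * 4:
         miles  miles_x4
vehicle                 
van          6        24
bike        27       108
Hence 108.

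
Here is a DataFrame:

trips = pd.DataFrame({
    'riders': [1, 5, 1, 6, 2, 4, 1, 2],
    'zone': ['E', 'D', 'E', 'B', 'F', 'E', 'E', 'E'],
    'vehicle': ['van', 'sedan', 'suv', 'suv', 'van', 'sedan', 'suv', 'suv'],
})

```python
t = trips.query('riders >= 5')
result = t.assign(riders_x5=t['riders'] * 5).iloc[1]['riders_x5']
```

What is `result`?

30

filter rows where riders >= 5:
   riders zone vehicle
1       5    D   sedan
3       6    B     suv
add column riders_x5 = t['riders'] * 5:
   riders zone vehicle  riders_x5
1       5    D   sedan         25
3       6    B     suv         30
Then the value at position 1, column 'riders_x5': 30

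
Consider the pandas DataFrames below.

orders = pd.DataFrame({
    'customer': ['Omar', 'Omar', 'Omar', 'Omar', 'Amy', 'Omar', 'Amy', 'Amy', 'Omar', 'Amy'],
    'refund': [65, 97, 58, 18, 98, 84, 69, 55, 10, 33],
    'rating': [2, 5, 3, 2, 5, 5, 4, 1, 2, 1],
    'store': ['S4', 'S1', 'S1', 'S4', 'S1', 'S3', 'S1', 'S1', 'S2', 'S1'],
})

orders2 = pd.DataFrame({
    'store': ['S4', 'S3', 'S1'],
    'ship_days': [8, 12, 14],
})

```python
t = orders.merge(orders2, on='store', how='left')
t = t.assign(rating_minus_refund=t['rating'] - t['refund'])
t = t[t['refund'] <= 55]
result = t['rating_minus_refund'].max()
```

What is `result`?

merge on 'store' (how='left') → 10 rows:
  customer  refund  rating store  ship_days
0     Omar      65       2    S4        8.0
1     Omar      97       5    S1       14.0
2     Omar      58       3    S1       14.0
3     Omar      18       2    S4        8.0
4      Amy      98       5    S1       14.0
5     Omar      84       5    S3       12.0
6      Amy      69       4    S1       14.0
7      Amy      55       1    S1       14.0
8     Omar      10       2    S2        NaN
9      Amy      33       1    S1       14.0
add column rating_minus_refund = t['rating'] - t['refund']:
  customer  refund  rating store  ship_days  rating_minus_refund
0     Omar      65       2    S4        8.0                  -63
1     Omar      97       5    S1       14.0                  -92
2     Omar      58       3    S1       14.0                  -55
3     Omar      18       2    S4        8.0                  -16
4      Amy      98       5    S1       14.0                  -93
5     Omar      84       5    S3       12.0                  -79
6      Amy      69       4    S1       14.0                  -65
7      Amy      55       1    S1       14.0                  -54
8     Omar      10       2    S2        NaN                   -8
9      Amy      33       1    S1       14.0                  -32
filter rows where refund <= 55:
  customer  refund  rating store  ship_days  rating_minus_refund
3     Omar      18       2    S4        8.0                  -16
7      Amy      55       1    S1       14.0                  -54
8     Omar      10       2    S2        NaN                   -8
9      Amy      33       1    S1       14.0                  -32
max of column 'rating_minus_refund' → -8

-8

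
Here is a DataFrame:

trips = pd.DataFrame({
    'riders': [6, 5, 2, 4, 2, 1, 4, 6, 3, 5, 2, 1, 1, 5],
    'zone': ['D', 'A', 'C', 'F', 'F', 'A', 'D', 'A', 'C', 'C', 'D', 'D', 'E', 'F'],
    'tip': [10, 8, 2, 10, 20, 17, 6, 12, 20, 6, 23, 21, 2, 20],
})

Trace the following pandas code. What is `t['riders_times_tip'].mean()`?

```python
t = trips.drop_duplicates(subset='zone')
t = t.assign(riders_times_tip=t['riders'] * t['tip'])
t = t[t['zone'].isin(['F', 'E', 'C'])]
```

drop duplicate zone (keep=first):
    riders zone  tip
0        6    D   10
1        5    A    8
2        2    C    2
3        4    F   10
12       1    E    2
add column riders_times_tip = t['riders'] * t['tip']:
    riders zone  tip  riders_times_tip
0        6    D   10                60
1        5    A    8                40
2        2    C    2                 4
3        4    F   10                40
12       1    E    2                 2
filter rows where zone in ['F', 'E', 'C']:
    riders zone  tip  riders_times_tip
2        2    C    2                 4
3        4    F   10                40
12       1    E    2                 2
The mean of column 'riders_times_tip' is 15.3333333333.

15.3333333333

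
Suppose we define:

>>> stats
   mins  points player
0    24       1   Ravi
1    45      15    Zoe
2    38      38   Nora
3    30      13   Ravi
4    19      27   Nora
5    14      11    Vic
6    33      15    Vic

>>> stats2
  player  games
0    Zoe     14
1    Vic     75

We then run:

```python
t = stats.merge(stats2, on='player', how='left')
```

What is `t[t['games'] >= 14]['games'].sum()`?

164.0

merge on 'player' (how='left') → 7 rows:
   mins  points player  games
0    24       1   Ravi    NaN
1    45      15    Zoe   14.0
2    38      38   Nora    NaN
3    30      13   Ravi    NaN
4    19      27   Nora    NaN
5    14      11    Vic   75.0
6    33      15    Vic   75.0
filter rows where games >= 14:
   mins  points player  games
1    45      15    Zoe   14.0
5    14      11    Vic   75.0
6    33      15    Vic   75.0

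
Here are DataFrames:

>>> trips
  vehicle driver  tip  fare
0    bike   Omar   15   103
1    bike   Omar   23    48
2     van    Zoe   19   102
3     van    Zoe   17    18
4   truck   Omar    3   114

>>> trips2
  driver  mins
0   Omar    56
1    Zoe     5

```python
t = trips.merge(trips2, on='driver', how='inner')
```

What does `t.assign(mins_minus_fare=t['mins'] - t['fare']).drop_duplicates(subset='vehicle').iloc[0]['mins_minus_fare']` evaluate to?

-47

merge on 'driver' (how='inner') → 5 rows:
  vehicle driver  tip  fare  mins
0    bike   Omar   15   103    56
1    bike   Omar   23    48    56
2     van    Zoe   19   102     5
3     van    Zoe   17    18     5
4   truck   Omar    3   114    56
add column mins_minus_fare = t['mins'] - t['fare']:
  vehicle driver  tip  fare  mins  mins_minus_fare
0    bike   Omar   15   103    56              -47
1    bike   Omar   23    48    56                8
2     van    Zoe   19   102     5              -97
3     van    Zoe   17    18     5              -13
4   truck   Omar    3   114    56              -58
drop duplicate vehicle (keep=first):
  vehicle driver  tip  fare  mins  mins_minus_fare
0    bike   Omar   15   103    56              -47
2     van    Zoe   19   102     5              -97
4   truck   Omar    3   114    56              -58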